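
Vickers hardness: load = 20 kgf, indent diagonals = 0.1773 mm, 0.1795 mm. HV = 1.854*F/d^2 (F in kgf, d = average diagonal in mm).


d_avg = (0.1773+0.1795)/2 = 0.1784 mm
HV = 1.854*20/0.1784^2 = 1165

1165


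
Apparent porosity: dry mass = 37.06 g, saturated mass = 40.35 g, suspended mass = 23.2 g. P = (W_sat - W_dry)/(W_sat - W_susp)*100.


P = (40.35 - 37.06) / (40.35 - 23.2) * 100 = 3.29 / 17.15 * 100 = 19.2%

19.2


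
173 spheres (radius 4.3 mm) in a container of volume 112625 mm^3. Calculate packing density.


V_sphere = 4/3*pi*4.3^3 = 333.0381 mm^3
Total V = 173*333.0381 = 57615.5913 mm^3
PD = 57615.5913 / 112625 = 0.512

0.512


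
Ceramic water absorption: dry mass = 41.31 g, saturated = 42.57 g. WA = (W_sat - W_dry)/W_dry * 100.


WA = (42.57 - 41.31) / 41.31 * 100 = 3.05%

3.05


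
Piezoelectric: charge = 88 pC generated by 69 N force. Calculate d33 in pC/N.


d33 = 88 / 69 = 1.3 pC/N

1.3


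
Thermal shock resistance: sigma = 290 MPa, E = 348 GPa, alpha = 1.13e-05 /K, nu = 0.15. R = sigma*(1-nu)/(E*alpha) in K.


R = 290*(1-0.15)/(348*1000*1.13e-05) = 63 K

63


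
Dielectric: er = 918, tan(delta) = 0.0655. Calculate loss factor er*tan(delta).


Loss = 918 * 0.0655 = 60.129

60.129


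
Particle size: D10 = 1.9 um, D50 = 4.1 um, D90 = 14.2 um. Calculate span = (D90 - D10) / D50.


Span = (14.2 - 1.9) / 4.1 = 12.3 / 4.1 = 3.0

3.0


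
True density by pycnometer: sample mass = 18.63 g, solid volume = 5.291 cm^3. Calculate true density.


TD = 18.63 / 5.291 = 3.521 g/cm^3

3.521


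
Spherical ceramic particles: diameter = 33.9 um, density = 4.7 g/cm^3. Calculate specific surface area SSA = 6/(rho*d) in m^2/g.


SSA = 6 / (4.7 * 33.9) = 0.038 m^2/g

0.038


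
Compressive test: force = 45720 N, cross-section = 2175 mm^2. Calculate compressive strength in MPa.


CS = 45720 / 2175 = 21.0 MPa

21.0


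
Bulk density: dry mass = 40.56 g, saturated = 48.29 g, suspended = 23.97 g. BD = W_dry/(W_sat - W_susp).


BD = 40.56 / (48.29 - 23.97) = 40.56 / 24.32 = 1.668 g/cm^3

1.668


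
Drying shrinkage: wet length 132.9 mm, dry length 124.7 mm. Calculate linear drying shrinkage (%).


DS = (132.9 - 124.7) / 132.9 * 100 = 6.17%

6.17


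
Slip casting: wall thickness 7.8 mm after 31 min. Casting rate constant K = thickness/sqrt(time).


K = 7.8 / sqrt(31) = 7.8 / 5.5678 = 1.401 mm/min^0.5

1.401


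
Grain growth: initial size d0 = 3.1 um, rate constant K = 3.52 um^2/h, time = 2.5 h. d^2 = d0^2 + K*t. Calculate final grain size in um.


d^2 = 3.1^2 + 3.52*2.5 = 18.41
d = sqrt(18.41) = 4.29 um

4.29


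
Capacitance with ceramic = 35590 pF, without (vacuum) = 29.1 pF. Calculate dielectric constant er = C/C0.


er = 35590 / 29.1 = 1223.02

1223.02


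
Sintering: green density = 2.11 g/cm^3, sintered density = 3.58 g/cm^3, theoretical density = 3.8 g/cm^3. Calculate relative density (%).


Relative = 3.58 / 3.8 * 100 = 94.2%

94.2


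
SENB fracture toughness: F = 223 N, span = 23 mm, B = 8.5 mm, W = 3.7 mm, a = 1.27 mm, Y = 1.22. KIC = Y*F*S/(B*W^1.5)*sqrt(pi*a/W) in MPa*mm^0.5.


KIC = 1.22*223*23/(8.5*3.7^1.5)*sqrt(pi*1.27/3.7) = 107.41

107.41


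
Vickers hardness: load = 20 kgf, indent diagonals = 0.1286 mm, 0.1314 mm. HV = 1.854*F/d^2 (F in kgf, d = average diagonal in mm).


d_avg = (0.1286+0.1314)/2 = 0.13 mm
HV = 1.854*20/0.13^2 = 2194

2194


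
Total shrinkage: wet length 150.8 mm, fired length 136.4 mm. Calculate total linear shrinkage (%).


TS = (150.8 - 136.4) / 150.8 * 100 = 9.55%

9.55


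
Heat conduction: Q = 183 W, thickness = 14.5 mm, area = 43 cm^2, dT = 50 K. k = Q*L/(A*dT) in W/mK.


k = 183*14.5/1000/(43/10000*50) = 12.34 W/mK

12.34


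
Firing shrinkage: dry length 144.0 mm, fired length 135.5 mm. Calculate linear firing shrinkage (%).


FS = (144.0 - 135.5) / 144.0 * 100 = 5.9%

5.9


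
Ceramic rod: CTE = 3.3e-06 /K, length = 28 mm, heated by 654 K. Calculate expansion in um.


dL = 3.3e-06 * 28 * 654 * 1000 = 60.43 um

60.43


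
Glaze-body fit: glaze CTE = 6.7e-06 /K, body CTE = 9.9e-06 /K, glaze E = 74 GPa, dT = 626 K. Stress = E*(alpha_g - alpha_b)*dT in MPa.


Stress = 74*1000*(6.7e-06 - 9.9e-06)*626 = -148.2 MPa

-148.2


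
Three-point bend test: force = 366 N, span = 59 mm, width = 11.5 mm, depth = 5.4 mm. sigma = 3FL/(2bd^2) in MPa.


sigma = 3*366*59/(2*11.5*5.4^2) = 96.6 MPa

96.6


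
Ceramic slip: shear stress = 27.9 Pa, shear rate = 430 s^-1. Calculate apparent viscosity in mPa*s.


eta = tau/gamma * 1000 = 27.9/430 * 1000 = 64.9 mPa*s

64.9


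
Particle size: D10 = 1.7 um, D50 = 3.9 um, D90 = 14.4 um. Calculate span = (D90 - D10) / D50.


Span = (14.4 - 1.7) / 3.9 = 12.7 / 3.9 = 3.256

3.256


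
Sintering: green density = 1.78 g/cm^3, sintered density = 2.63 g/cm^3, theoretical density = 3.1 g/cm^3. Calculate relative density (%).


Relative = 2.63 / 3.1 * 100 = 84.8%

84.8


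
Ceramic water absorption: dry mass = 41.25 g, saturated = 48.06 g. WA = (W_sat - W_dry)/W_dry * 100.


WA = (48.06 - 41.25) / 41.25 * 100 = 16.51%

16.51


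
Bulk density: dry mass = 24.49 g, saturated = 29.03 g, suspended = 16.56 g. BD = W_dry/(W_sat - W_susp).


BD = 24.49 / (29.03 - 16.56) = 24.49 / 12.47 = 1.964 g/cm^3

1.964


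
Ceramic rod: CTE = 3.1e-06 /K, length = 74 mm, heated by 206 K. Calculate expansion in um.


dL = 3.1e-06 * 74 * 206 * 1000 = 47.256 um

47.256


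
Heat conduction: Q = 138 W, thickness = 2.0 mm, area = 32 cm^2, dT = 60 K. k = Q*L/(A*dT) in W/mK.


k = 138*2.0/1000/(32/10000*60) = 1.44 W/mK

1.44


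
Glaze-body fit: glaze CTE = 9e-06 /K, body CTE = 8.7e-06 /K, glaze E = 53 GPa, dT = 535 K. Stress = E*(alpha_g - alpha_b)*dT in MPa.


Stress = 53*1000*(9e-06 - 8.7e-06)*535 = 8.5 MPa

8.5


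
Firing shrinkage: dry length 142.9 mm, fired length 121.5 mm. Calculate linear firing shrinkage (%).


FS = (142.9 - 121.5) / 142.9 * 100 = 14.98%

14.98


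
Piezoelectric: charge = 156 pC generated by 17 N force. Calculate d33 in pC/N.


d33 = 156 / 17 = 9.2 pC/N

9.2


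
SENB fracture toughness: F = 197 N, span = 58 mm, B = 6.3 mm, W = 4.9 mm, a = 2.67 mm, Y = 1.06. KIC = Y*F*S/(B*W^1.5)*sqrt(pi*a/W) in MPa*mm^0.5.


KIC = 1.06*197*58/(6.3*4.9^1.5)*sqrt(pi*2.67/4.9) = 231.9

231.9


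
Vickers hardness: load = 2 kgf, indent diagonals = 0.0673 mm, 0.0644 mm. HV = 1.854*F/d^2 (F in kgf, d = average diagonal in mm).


d_avg = (0.0673+0.0644)/2 = 0.06585 mm
HV = 1.854*2/0.06585^2 = 855

855


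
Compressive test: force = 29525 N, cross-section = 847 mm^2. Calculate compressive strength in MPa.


CS = 29525 / 847 = 34.9 MPa

34.9


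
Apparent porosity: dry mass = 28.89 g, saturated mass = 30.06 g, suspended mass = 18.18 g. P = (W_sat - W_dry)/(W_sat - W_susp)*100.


P = (30.06 - 28.89) / (30.06 - 18.18) * 100 = 1.17 / 11.88 * 100 = 9.8%

9.8


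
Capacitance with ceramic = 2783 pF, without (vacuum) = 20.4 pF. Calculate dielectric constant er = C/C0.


er = 2783 / 20.4 = 136.42

136.42


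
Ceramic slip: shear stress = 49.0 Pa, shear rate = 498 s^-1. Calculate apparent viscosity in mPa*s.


eta = tau/gamma * 1000 = 49.0/498 * 1000 = 98.4 mPa*s

98.4


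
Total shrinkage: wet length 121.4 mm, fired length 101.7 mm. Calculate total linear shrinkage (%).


TS = (121.4 - 101.7) / 121.4 * 100 = 16.23%

16.23


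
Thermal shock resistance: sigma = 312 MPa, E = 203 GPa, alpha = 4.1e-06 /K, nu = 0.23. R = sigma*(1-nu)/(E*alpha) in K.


R = 312*(1-0.23)/(203*1000*4.1e-06) = 289 K

289


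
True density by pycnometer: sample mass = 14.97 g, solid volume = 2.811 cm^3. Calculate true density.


TD = 14.97 / 2.811 = 5.326 g/cm^3

5.326


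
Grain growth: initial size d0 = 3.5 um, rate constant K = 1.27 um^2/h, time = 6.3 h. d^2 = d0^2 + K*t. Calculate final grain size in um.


d^2 = 3.5^2 + 1.27*6.3 = 20.251
d = sqrt(20.251) = 4.5 um

4.5


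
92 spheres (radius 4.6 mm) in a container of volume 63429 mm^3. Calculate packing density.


V_sphere = 4/3*pi*4.6^3 = 407.7201 mm^3
Total V = 92*407.7201 = 37510.2492 mm^3
PD = 37510.2492 / 63429 = 0.591

0.591


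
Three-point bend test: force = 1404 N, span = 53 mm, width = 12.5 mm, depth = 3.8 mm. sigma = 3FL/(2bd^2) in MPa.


sigma = 3*1404*53/(2*12.5*3.8^2) = 618.4 MPa

618.4


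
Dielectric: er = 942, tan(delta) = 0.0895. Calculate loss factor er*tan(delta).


Loss = 942 * 0.0895 = 84.309

84.309


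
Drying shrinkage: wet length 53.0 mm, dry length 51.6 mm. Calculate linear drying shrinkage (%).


DS = (53.0 - 51.6) / 53.0 * 100 = 2.64%

2.64


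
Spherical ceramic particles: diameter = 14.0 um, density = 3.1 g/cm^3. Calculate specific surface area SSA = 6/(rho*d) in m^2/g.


SSA = 6 / (3.1 * 14.0) = 0.138 m^2/g

0.138


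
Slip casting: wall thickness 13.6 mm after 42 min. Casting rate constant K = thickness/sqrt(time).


K = 13.6 / sqrt(42) = 13.6 / 6.4807 = 2.099 mm/min^0.5

2.099


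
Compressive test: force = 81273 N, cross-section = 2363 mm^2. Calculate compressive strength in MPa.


CS = 81273 / 2363 = 34.4 MPa

34.4


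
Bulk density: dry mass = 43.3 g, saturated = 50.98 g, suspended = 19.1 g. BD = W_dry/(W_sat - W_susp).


BD = 43.3 / (50.98 - 19.1) = 43.3 / 31.88 = 1.358 g/cm^3

1.358


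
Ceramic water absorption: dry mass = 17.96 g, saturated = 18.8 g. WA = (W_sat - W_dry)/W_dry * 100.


WA = (18.8 - 17.96) / 17.96 * 100 = 4.68%

4.68


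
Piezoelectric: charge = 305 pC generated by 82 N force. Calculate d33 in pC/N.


d33 = 305 / 82 = 3.7 pC/N

3.7


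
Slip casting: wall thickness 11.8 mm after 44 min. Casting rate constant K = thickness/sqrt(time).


K = 11.8 / sqrt(44) = 11.8 / 6.6332 = 1.779 mm/min^0.5

1.779


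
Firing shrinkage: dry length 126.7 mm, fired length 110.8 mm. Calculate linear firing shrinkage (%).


FS = (126.7 - 110.8) / 126.7 * 100 = 12.55%

12.55


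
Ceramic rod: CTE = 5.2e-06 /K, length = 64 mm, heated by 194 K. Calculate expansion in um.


dL = 5.2e-06 * 64 * 194 * 1000 = 64.563 um

64.563


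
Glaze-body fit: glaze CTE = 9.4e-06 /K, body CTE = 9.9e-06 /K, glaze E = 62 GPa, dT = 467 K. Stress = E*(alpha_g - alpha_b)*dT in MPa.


Stress = 62*1000*(9.4e-06 - 9.9e-06)*467 = -14.5 MPa

-14.5


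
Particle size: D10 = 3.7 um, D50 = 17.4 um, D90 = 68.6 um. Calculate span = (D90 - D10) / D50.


Span = (68.6 - 3.7) / 17.4 = 64.9 / 17.4 = 3.73

3.73


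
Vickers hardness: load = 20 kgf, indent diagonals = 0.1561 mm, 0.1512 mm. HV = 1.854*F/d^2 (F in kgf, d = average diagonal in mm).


d_avg = (0.1561+0.1512)/2 = 0.15365 mm
HV = 1.854*20/0.15365^2 = 1571

1571


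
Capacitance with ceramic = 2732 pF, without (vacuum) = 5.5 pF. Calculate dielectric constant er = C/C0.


er = 2732 / 5.5 = 496.73

496.73


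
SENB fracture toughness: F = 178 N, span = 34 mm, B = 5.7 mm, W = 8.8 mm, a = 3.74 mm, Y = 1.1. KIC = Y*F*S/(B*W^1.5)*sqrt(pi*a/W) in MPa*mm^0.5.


KIC = 1.1*178*34/(5.7*8.8^1.5)*sqrt(pi*3.74/8.8) = 51.7

51.7


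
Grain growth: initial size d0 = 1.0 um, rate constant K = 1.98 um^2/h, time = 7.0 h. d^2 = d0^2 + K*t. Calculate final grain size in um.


d^2 = 1.0^2 + 1.98*7.0 = 14.86
d = sqrt(14.86) = 3.85 um

3.85


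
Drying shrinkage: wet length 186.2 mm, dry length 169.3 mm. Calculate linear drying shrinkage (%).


DS = (186.2 - 169.3) / 186.2 * 100 = 9.08%

9.08


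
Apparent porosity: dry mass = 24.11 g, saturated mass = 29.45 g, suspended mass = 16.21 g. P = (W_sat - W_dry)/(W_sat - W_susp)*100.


P = (29.45 - 24.11) / (29.45 - 16.21) * 100 = 5.34 / 13.24 * 100 = 40.3%

40.3


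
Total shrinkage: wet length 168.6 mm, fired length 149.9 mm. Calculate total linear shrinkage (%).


TS = (168.6 - 149.9) / 168.6 * 100 = 11.09%

11.09


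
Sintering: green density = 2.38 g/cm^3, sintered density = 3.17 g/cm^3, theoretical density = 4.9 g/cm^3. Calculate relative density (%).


Relative = 3.17 / 4.9 * 100 = 64.7%

64.7


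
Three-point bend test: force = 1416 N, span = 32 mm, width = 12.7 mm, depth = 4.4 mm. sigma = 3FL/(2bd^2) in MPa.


sigma = 3*1416*32/(2*12.7*4.4^2) = 276.4 MPa

276.4


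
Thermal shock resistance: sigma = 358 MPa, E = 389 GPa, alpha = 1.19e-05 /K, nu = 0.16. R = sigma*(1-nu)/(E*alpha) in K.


R = 358*(1-0.16)/(389*1000*1.19e-05) = 65 K

65


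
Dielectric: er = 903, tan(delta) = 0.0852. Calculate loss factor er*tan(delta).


Loss = 903 * 0.0852 = 76.936

76.936


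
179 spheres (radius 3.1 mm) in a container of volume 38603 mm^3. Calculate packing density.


V_sphere = 4/3*pi*3.1^3 = 124.7882 mm^3
Total V = 179*124.7882 = 22337.0878 mm^3
PD = 22337.0878 / 38603 = 0.579

0.579


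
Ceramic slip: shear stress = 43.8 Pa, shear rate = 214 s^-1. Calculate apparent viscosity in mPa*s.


eta = tau/gamma * 1000 = 43.8/214 * 1000 = 204.7 mPa*s

204.7


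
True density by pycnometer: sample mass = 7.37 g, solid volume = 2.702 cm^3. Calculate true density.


TD = 7.37 / 2.702 = 2.728 g/cm^3

2.728


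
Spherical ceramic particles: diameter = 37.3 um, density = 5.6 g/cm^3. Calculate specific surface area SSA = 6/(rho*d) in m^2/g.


SSA = 6 / (5.6 * 37.3) = 0.029 m^2/g

0.029


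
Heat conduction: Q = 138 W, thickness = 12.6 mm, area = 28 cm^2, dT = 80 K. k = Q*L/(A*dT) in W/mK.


k = 138*12.6/1000/(28/10000*80) = 7.76 W/mK

7.76


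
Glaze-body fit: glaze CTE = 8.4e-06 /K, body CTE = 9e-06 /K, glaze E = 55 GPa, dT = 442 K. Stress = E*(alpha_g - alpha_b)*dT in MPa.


Stress = 55*1000*(8.4e-06 - 9e-06)*442 = -14.6 MPa

-14.6


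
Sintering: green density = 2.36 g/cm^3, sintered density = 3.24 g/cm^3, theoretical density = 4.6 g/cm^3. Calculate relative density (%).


Relative = 3.24 / 4.6 * 100 = 70.4%

70.4


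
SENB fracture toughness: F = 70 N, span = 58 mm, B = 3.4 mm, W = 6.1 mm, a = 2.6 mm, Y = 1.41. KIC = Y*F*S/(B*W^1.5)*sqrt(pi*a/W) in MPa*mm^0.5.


KIC = 1.41*70*58/(3.4*6.1^1.5)*sqrt(pi*2.6/6.1) = 129.32

129.32


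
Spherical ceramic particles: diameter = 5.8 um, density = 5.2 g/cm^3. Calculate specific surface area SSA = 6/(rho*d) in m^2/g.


SSA = 6 / (5.2 * 5.8) = 0.199 m^2/g

0.199


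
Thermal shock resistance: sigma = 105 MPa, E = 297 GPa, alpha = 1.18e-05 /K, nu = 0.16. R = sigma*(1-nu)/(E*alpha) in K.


R = 105*(1-0.16)/(297*1000*1.18e-05) = 25 K

25


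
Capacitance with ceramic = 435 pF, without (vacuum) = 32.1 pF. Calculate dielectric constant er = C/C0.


er = 435 / 32.1 = 13.55

13.55


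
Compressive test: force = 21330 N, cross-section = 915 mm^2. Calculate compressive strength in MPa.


CS = 21330 / 915 = 23.3 MPa

23.3


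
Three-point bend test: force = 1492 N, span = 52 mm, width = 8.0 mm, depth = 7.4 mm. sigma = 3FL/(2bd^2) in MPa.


sigma = 3*1492*52/(2*8.0*7.4^2) = 265.7 MPa

265.7


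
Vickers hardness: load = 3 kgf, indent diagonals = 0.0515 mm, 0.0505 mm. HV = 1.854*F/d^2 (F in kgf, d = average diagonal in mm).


d_avg = (0.0515+0.0505)/2 = 0.051 mm
HV = 1.854*3/0.051^2 = 2138

2138


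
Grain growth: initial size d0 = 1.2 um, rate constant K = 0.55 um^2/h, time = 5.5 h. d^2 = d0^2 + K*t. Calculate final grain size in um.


d^2 = 1.2^2 + 0.55*5.5 = 4.465
d = sqrt(4.465) = 2.11 um

2.11


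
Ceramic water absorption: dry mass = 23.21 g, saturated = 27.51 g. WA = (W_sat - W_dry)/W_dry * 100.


WA = (27.51 - 23.21) / 23.21 * 100 = 18.53%

18.53


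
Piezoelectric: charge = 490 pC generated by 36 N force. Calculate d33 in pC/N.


d33 = 490 / 36 = 13.6 pC/N

13.6


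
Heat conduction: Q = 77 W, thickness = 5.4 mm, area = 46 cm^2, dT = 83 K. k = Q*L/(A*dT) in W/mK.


k = 77*5.4/1000/(46/10000*83) = 1.09 W/mK

1.09


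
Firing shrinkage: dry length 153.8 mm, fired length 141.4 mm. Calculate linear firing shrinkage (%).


FS = (153.8 - 141.4) / 153.8 * 100 = 8.06%

8.06


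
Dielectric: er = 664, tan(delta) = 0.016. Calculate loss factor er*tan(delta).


Loss = 664 * 0.016 = 10.624

10.624


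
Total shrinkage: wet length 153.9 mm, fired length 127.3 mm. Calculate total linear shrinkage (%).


TS = (153.9 - 127.3) / 153.9 * 100 = 17.28%

17.28


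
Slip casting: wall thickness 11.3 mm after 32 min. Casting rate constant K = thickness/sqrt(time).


K = 11.3 / sqrt(32) = 11.3 / 5.6569 = 1.998 mm/min^0.5

1.998


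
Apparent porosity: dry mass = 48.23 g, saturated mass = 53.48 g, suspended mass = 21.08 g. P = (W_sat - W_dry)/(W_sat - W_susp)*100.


P = (53.48 - 48.23) / (53.48 - 21.08) * 100 = 5.25 / 32.4 * 100 = 16.2%

16.2


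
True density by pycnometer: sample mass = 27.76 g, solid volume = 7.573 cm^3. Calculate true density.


TD = 27.76 / 7.573 = 3.666 g/cm^3

3.666


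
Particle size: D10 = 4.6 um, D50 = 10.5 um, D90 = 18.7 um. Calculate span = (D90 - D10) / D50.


Span = (18.7 - 4.6) / 10.5 = 14.1 / 10.5 = 1.343

1.343


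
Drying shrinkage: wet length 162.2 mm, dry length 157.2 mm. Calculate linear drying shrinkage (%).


DS = (162.2 - 157.2) / 162.2 * 100 = 3.08%

3.08


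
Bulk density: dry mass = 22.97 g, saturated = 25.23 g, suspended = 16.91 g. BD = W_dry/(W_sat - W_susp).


BD = 22.97 / (25.23 - 16.91) = 22.97 / 8.32 = 2.761 g/cm^3

2.761


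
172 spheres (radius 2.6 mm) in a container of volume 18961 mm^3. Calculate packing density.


V_sphere = 4/3*pi*2.6^3 = 73.6222 mm^3
Total V = 172*73.6222 = 12663.0184 mm^3
PD = 12663.0184 / 18961 = 0.668

0.668


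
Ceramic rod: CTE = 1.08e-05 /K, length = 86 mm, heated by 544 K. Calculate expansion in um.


dL = 1.08e-05 * 86 * 544 * 1000 = 505.267 um

505.267


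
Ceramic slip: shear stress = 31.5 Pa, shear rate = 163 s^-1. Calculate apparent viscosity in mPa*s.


eta = tau/gamma * 1000 = 31.5/163 * 1000 = 193.3 mPa*s

193.3


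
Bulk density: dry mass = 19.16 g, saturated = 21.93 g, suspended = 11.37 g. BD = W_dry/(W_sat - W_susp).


BD = 19.16 / (21.93 - 11.37) = 19.16 / 10.56 = 1.814 g/cm^3

1.814


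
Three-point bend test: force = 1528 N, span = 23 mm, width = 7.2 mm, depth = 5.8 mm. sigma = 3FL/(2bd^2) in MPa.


sigma = 3*1528*23/(2*7.2*5.8^2) = 217.6 MPa

217.6


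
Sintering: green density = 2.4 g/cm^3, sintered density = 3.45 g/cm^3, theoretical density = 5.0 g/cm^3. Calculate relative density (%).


Relative = 3.45 / 5.0 * 100 = 69.0%

69.0


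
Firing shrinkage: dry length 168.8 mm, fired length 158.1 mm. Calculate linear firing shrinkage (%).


FS = (168.8 - 158.1) / 168.8 * 100 = 6.34%

6.34


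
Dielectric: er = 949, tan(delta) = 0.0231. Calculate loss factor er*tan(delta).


Loss = 949 * 0.0231 = 21.922

21.922


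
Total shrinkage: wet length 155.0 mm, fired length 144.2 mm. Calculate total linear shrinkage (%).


TS = (155.0 - 144.2) / 155.0 * 100 = 6.97%

6.97


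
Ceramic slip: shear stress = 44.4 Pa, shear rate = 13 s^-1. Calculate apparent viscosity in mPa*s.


eta = tau/gamma * 1000 = 44.4/13 * 1000 = 3415.4 mPa*s

3415.4


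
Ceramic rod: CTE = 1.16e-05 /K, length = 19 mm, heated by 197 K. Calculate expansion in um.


dL = 1.16e-05 * 19 * 197 * 1000 = 43.419 um

43.419


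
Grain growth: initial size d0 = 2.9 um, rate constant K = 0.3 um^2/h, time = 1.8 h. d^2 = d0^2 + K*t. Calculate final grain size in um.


d^2 = 2.9^2 + 0.3*1.8 = 8.95
d = sqrt(8.95) = 2.99 um

2.99


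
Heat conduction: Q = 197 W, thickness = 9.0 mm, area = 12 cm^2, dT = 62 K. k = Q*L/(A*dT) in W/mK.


k = 197*9.0/1000/(12/10000*62) = 23.83 W/mK

23.83


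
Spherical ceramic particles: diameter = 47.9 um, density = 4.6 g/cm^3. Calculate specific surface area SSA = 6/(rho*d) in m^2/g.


SSA = 6 / (4.6 * 47.9) = 0.027 m^2/g

0.027


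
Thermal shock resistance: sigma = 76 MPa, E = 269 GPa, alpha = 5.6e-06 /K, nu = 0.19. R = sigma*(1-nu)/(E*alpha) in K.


R = 76*(1-0.19)/(269*1000*5.6e-06) = 41 K

41


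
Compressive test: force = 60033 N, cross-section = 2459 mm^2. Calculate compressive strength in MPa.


CS = 60033 / 2459 = 24.4 MPa

24.4


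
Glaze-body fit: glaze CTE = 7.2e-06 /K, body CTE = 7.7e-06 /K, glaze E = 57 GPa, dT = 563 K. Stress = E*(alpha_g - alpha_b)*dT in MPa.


Stress = 57*1000*(7.2e-06 - 7.7e-06)*563 = -16.0 MPa

-16.0


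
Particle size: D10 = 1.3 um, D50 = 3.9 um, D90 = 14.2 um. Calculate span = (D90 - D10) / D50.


Span = (14.2 - 1.3) / 3.9 = 12.9 / 3.9 = 3.308

3.308


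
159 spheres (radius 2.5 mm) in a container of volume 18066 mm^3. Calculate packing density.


V_sphere = 4/3*pi*2.5^3 = 65.4498 mm^3
Total V = 159*65.4498 = 10406.5182 mm^3
PD = 10406.5182 / 18066 = 0.576

0.576


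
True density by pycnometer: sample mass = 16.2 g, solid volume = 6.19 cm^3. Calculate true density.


TD = 16.2 / 6.19 = 2.617 g/cm^3

2.617


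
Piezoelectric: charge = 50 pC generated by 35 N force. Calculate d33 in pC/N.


d33 = 50 / 35 = 1.4 pC/N

1.4


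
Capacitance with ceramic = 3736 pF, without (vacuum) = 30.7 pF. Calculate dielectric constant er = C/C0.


er = 3736 / 30.7 = 121.69

121.69


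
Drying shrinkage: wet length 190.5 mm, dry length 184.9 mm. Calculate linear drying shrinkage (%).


DS = (190.5 - 184.9) / 190.5 * 100 = 2.94%

2.94


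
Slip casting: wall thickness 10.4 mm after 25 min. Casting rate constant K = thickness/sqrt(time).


K = 10.4 / sqrt(25) = 10.4 / 5.0 = 2.08 mm/min^0.5

2.08


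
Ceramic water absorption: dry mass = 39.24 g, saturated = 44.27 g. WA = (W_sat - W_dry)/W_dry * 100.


WA = (44.27 - 39.24) / 39.24 * 100 = 12.82%

12.82


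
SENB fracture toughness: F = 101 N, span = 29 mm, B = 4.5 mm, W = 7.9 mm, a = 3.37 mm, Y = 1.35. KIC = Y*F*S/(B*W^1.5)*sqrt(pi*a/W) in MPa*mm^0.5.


KIC = 1.35*101*29/(4.5*7.9^1.5)*sqrt(pi*3.37/7.9) = 45.81

45.81


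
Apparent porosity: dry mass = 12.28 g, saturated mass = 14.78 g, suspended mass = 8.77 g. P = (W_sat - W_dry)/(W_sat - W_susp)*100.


P = (14.78 - 12.28) / (14.78 - 8.77) * 100 = 2.5 / 6.01 * 100 = 41.6%

41.6


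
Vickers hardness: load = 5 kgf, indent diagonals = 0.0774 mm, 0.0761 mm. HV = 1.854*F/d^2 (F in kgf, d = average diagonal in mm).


d_avg = (0.0774+0.0761)/2 = 0.07675 mm
HV = 1.854*5/0.07675^2 = 1574

1574


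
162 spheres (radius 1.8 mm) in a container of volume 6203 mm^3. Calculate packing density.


V_sphere = 4/3*pi*1.8^3 = 24.429 mm^3
Total V = 162*24.429 = 3957.498 mm^3
PD = 3957.498 / 6203 = 0.638

0.638


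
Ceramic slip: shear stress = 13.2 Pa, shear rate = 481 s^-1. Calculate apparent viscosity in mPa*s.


eta = tau/gamma * 1000 = 13.2/481 * 1000 = 27.4 mPa*s

27.4


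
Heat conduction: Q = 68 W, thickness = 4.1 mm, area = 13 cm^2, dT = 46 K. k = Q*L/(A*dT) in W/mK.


k = 68*4.1/1000/(13/10000*46) = 4.66 W/mK

4.66


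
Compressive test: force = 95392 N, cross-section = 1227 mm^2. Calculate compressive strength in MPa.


CS = 95392 / 1227 = 77.7 MPa

77.7


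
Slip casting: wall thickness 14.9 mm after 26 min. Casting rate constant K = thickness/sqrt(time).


K = 14.9 / sqrt(26) = 14.9 / 5.099 = 2.922 mm/min^0.5

2.922


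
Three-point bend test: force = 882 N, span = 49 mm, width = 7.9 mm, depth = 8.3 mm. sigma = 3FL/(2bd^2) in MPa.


sigma = 3*882*49/(2*7.9*8.3^2) = 119.1 MPa

119.1


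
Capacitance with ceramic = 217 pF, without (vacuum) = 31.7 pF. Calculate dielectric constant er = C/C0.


er = 217 / 31.7 = 6.85

6.85


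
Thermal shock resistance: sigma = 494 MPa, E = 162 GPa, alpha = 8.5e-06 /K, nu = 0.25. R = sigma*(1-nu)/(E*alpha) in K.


R = 494*(1-0.25)/(162*1000*8.5e-06) = 269 K

269


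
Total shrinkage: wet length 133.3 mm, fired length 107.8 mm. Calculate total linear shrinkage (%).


TS = (133.3 - 107.8) / 133.3 * 100 = 19.13%

19.13


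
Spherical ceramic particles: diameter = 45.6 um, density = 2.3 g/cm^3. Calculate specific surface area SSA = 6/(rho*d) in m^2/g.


SSA = 6 / (2.3 * 45.6) = 0.057 m^2/g

0.057


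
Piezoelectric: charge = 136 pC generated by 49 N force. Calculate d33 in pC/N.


d33 = 136 / 49 = 2.8 pC/N

2.8


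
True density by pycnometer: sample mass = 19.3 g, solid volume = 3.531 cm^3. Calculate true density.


TD = 19.3 / 3.531 = 5.466 g/cm^3

5.466


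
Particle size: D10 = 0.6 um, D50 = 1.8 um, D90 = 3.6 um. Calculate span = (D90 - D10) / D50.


Span = (3.6 - 0.6) / 1.8 = 3.0 / 1.8 = 1.667

1.667


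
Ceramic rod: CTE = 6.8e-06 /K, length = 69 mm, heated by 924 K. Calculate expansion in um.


dL = 6.8e-06 * 69 * 924 * 1000 = 433.541 um

433.541


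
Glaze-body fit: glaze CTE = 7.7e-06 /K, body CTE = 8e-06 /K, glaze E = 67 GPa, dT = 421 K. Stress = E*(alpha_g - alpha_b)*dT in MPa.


Stress = 67*1000*(7.7e-06 - 8e-06)*421 = -8.5 MPa

-8.5


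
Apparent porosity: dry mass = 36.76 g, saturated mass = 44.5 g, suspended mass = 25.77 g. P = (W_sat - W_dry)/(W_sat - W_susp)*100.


P = (44.5 - 36.76) / (44.5 - 25.77) * 100 = 7.74 / 18.73 * 100 = 41.3%

41.3


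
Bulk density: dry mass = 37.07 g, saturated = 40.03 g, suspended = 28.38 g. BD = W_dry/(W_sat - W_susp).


BD = 37.07 / (40.03 - 28.38) = 37.07 / 11.65 = 3.182 g/cm^3

3.182


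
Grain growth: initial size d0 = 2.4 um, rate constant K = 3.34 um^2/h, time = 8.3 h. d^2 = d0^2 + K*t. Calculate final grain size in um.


d^2 = 2.4^2 + 3.34*8.3 = 33.482
d = sqrt(33.482) = 5.79 um

5.79


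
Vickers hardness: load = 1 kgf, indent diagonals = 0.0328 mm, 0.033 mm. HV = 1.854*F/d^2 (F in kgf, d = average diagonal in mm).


d_avg = (0.0328+0.033)/2 = 0.0329 mm
HV = 1.854*1/0.0329^2 = 1713

1713


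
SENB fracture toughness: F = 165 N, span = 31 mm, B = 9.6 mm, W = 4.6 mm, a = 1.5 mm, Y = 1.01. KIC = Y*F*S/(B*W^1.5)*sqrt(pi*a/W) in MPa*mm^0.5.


KIC = 1.01*165*31/(9.6*4.6^1.5)*sqrt(pi*1.5/4.6) = 55.21

55.21


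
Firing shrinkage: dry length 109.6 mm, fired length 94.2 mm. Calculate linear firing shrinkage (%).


FS = (109.6 - 94.2) / 109.6 * 100 = 14.05%

14.05


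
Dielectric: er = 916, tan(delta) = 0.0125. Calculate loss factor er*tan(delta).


Loss = 916 * 0.0125 = 11.45

11.45


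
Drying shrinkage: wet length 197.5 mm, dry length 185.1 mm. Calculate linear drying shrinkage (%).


DS = (197.5 - 185.1) / 197.5 * 100 = 6.28%

6.28


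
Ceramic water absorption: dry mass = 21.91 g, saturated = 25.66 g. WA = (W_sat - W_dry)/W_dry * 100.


WA = (25.66 - 21.91) / 21.91 * 100 = 17.12%

17.12


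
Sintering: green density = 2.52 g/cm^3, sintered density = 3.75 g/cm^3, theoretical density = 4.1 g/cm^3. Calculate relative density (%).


Relative = 3.75 / 4.1 * 100 = 91.5%

91.5


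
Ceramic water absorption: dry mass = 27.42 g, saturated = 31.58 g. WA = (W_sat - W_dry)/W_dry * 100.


WA = (31.58 - 27.42) / 27.42 * 100 = 15.17%

15.17


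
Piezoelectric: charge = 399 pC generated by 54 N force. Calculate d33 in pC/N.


d33 = 399 / 54 = 7.4 pC/N

7.4


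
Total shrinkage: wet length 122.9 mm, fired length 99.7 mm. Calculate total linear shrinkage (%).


TS = (122.9 - 99.7) / 122.9 * 100 = 18.88%

18.88


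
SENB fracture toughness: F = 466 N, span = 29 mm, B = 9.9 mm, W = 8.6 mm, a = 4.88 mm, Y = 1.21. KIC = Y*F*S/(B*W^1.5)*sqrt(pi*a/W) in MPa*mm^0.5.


KIC = 1.21*466*29/(9.9*8.6^1.5)*sqrt(pi*4.88/8.6) = 87.44

87.44


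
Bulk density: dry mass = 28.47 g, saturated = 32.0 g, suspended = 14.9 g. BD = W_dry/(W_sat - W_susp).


BD = 28.47 / (32.0 - 14.9) = 28.47 / 17.1 = 1.665 g/cm^3

1.665


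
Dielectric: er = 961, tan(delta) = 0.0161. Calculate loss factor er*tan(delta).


Loss = 961 * 0.0161 = 15.472

15.472


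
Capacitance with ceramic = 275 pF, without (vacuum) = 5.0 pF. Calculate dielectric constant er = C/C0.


er = 275 / 5.0 = 55.0

55.0


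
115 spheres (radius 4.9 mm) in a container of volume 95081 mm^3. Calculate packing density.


V_sphere = 4/3*pi*4.9^3 = 492.807 mm^3
Total V = 115*492.807 = 56672.805 mm^3
PD = 56672.805 / 95081 = 0.596

0.596


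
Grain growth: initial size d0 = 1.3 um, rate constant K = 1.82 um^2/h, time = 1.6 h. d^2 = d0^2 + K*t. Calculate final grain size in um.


d^2 = 1.3^2 + 1.82*1.6 = 4.602
d = sqrt(4.602) = 2.15 um

2.15


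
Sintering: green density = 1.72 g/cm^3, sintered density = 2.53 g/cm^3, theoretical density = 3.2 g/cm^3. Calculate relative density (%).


Relative = 2.53 / 3.2 * 100 = 79.1%

79.1


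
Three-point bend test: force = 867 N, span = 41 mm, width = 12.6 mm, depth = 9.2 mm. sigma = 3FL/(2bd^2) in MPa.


sigma = 3*867*41/(2*12.6*9.2^2) = 50.0 MPa

50.0


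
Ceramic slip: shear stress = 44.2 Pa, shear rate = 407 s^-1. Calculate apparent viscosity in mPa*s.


eta = tau/gamma * 1000 = 44.2/407 * 1000 = 108.6 mPa*s

108.6


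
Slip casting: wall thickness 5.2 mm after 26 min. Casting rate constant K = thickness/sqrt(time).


K = 5.2 / sqrt(26) = 5.2 / 5.099 = 1.02 mm/min^0.5

1.02


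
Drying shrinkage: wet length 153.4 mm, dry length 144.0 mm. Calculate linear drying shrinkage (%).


DS = (153.4 - 144.0) / 153.4 * 100 = 6.13%

6.13


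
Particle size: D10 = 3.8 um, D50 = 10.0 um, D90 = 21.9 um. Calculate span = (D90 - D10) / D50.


Span = (21.9 - 3.8) / 10.0 = 18.1 / 10.0 = 1.81

1.81


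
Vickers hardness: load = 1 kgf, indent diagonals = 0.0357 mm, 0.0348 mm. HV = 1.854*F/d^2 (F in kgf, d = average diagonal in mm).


d_avg = (0.0357+0.0348)/2 = 0.03525 mm
HV = 1.854*1/0.03525^2 = 1492

1492


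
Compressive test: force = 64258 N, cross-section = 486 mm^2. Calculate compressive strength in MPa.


CS = 64258 / 486 = 132.2 MPa

132.2


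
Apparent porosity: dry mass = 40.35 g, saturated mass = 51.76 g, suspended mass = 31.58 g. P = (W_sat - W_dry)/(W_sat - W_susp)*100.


P = (51.76 - 40.35) / (51.76 - 31.58) * 100 = 11.41 / 20.18 * 100 = 56.5%

56.5


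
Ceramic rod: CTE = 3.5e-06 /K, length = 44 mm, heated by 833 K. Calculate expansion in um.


dL = 3.5e-06 * 44 * 833 * 1000 = 128.282 um

128.282


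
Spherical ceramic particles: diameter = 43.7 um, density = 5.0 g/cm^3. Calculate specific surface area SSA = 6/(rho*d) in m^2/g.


SSA = 6 / (5.0 * 43.7) = 0.027 m^2/g

0.027


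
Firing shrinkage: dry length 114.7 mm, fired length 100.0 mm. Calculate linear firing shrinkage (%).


FS = (114.7 - 100.0) / 114.7 * 100 = 12.82%

12.82


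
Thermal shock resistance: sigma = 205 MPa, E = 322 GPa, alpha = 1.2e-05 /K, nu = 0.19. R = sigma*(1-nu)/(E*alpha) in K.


R = 205*(1-0.19)/(322*1000*1.2e-05) = 43 K

43


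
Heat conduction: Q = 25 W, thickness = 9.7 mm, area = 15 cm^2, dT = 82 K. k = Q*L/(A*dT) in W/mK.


k = 25*9.7/1000/(15/10000*82) = 1.97 W/mK

1.97


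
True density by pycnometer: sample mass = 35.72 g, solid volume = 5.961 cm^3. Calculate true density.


TD = 35.72 / 5.961 = 5.992 g/cm^3

5.992


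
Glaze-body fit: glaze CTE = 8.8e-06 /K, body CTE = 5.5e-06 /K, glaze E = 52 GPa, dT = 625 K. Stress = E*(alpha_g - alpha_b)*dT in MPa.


Stress = 52*1000*(8.8e-06 - 5.5e-06)*625 = 107.3 MPa

107.3


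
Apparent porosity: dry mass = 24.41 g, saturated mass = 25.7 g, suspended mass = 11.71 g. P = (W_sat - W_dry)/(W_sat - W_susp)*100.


P = (25.7 - 24.41) / (25.7 - 11.71) * 100 = 1.29 / 13.99 * 100 = 9.2%

9.2


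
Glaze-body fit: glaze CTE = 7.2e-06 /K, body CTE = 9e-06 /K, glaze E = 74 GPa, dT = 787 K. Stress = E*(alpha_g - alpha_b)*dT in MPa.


Stress = 74*1000*(7.2e-06 - 9e-06)*787 = -104.8 MPa

-104.8


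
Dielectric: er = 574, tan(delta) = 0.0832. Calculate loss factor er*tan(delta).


Loss = 574 * 0.0832 = 47.757

47.757


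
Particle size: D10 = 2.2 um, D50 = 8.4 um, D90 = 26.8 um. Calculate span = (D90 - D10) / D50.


Span = (26.8 - 2.2) / 8.4 = 24.6 / 8.4 = 2.929

2.929


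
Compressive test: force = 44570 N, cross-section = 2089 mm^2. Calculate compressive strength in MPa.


CS = 44570 / 2089 = 21.3 MPa

21.3


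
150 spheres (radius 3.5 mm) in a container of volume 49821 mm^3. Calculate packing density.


V_sphere = 4/3*pi*3.5^3 = 179.5944 mm^3
Total V = 150*179.5944 = 26939.16 mm^3
PD = 26939.16 / 49821 = 0.541

0.541


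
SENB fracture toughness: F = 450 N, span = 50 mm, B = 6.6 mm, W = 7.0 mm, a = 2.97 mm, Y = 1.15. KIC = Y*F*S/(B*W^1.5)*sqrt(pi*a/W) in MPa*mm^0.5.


KIC = 1.15*450*50/(6.6*7.0^1.5)*sqrt(pi*2.97/7.0) = 244.4

244.4


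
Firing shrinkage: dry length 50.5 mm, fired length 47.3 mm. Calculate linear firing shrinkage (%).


FS = (50.5 - 47.3) / 50.5 * 100 = 6.34%

6.34


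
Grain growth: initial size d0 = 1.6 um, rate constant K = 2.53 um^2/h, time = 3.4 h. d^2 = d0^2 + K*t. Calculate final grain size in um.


d^2 = 1.6^2 + 2.53*3.4 = 11.162
d = sqrt(11.162) = 3.34 um

3.34


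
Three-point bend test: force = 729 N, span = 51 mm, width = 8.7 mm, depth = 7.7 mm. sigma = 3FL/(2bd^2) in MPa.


sigma = 3*729*51/(2*8.7*7.7^2) = 108.1 MPa

108.1


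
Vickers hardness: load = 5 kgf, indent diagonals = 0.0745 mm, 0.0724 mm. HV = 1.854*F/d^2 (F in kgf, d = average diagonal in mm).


d_avg = (0.0745+0.0724)/2 = 0.07345 mm
HV = 1.854*5/0.07345^2 = 1718

1718


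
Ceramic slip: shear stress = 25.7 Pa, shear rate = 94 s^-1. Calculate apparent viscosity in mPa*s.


eta = tau/gamma * 1000 = 25.7/94 * 1000 = 273.4 mPa*s

273.4


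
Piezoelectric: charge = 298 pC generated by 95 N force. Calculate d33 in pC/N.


d33 = 298 / 95 = 3.1 pC/N

3.1


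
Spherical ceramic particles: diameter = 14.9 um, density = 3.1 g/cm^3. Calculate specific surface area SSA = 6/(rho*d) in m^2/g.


SSA = 6 / (3.1 * 14.9) = 0.13 m^2/g

0.13


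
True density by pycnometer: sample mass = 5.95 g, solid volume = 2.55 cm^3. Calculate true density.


TD = 5.95 / 2.55 = 2.333 g/cm^3

2.333


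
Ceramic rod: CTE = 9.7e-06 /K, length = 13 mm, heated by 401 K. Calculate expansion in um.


dL = 9.7e-06 * 13 * 401 * 1000 = 50.566 um

50.566


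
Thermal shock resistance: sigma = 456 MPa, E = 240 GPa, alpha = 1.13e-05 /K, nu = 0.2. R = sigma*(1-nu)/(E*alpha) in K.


R = 456*(1-0.2)/(240*1000*1.13e-05) = 135 K

135


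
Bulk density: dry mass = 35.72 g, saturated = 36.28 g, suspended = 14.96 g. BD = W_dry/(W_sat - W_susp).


BD = 35.72 / (36.28 - 14.96) = 35.72 / 21.32 = 1.675 g/cm^3

1.675


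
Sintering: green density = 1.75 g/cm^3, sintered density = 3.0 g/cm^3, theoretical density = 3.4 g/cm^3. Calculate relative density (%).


Relative = 3.0 / 3.4 * 100 = 88.2%

88.2


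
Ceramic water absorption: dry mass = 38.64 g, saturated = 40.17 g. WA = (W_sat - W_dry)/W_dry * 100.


WA = (40.17 - 38.64) / 38.64 * 100 = 3.96%

3.96


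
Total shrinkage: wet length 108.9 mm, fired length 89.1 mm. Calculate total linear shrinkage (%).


TS = (108.9 - 89.1) / 108.9 * 100 = 18.18%

18.18


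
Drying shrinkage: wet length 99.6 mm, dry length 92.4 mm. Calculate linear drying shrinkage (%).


DS = (99.6 - 92.4) / 99.6 * 100 = 7.23%

7.23


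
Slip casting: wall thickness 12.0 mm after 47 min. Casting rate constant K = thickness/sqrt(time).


K = 12.0 / sqrt(47) = 12.0 / 6.8557 = 1.75 mm/min^0.5

1.75


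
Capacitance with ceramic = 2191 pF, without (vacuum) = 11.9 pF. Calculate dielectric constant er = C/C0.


er = 2191 / 11.9 = 184.12

184.12


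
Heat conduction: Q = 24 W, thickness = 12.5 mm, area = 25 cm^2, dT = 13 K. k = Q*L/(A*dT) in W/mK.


k = 24*12.5/1000/(25/10000*13) = 9.23 W/mK

9.23


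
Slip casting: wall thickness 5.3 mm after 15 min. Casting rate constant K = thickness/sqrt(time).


K = 5.3 / sqrt(15) = 5.3 / 3.873 = 1.368 mm/min^0.5

1.368


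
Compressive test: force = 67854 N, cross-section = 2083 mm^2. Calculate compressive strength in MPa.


CS = 67854 / 2083 = 32.6 MPa

32.6


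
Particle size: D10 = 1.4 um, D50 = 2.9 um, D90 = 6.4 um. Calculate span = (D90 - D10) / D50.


Span = (6.4 - 1.4) / 2.9 = 5.0 / 2.9 = 1.724

1.724


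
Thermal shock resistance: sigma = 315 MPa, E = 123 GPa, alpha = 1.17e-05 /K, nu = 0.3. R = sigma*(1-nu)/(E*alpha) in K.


R = 315*(1-0.3)/(123*1000*1.17e-05) = 153 K

153


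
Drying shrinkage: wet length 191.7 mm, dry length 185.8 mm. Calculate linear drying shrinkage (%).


DS = (191.7 - 185.8) / 191.7 * 100 = 3.08%

3.08


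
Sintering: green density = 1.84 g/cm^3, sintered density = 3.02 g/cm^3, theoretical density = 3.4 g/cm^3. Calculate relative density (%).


Relative = 3.02 / 3.4 * 100 = 88.8%

88.8


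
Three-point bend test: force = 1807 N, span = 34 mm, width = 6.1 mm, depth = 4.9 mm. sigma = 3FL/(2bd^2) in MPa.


sigma = 3*1807*34/(2*6.1*4.9^2) = 629.2 MPa

629.2


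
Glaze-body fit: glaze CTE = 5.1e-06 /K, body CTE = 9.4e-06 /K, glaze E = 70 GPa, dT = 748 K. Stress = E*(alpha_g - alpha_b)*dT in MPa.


Stress = 70*1000*(5.1e-06 - 9.4e-06)*748 = -225.1 MPa

-225.1


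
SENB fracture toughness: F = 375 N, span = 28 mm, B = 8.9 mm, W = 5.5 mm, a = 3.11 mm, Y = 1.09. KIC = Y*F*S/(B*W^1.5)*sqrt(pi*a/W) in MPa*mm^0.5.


KIC = 1.09*375*28/(8.9*5.5^1.5)*sqrt(pi*3.11/5.5) = 132.88

132.88


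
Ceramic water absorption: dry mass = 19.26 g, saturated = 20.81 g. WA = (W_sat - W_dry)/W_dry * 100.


WA = (20.81 - 19.26) / 19.26 * 100 = 8.05%

8.05


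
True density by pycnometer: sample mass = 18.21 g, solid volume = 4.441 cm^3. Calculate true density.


TD = 18.21 / 4.441 = 4.1 g/cm^3

4.1


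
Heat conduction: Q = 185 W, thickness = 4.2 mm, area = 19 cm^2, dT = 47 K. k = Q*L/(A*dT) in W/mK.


k = 185*4.2/1000/(19/10000*47) = 8.7 W/mK

8.7


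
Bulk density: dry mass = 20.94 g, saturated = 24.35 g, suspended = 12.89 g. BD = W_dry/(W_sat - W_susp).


BD = 20.94 / (24.35 - 12.89) = 20.94 / 11.46 = 1.827 g/cm^3

1.827


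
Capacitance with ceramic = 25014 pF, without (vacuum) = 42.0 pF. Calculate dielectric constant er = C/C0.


er = 25014 / 42.0 = 595.57

595.57


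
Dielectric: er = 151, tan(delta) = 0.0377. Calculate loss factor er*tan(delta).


Loss = 151 * 0.0377 = 5.693

5.693


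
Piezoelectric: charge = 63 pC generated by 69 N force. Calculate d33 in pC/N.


d33 = 63 / 69 = 0.9 pC/N

0.9


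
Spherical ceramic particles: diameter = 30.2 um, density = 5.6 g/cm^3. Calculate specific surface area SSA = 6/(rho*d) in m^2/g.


SSA = 6 / (5.6 * 30.2) = 0.035 m^2/g

0.035


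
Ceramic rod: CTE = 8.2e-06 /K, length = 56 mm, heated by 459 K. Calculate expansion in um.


dL = 8.2e-06 * 56 * 459 * 1000 = 210.773 um

210.773


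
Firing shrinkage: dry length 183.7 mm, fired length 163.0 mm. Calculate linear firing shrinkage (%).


FS = (183.7 - 163.0) / 183.7 * 100 = 11.27%

11.27


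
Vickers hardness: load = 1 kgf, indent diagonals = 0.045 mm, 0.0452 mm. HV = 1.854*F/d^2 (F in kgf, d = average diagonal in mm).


d_avg = (0.045+0.0452)/2 = 0.0451 mm
HV = 1.854*1/0.0451^2 = 911

911


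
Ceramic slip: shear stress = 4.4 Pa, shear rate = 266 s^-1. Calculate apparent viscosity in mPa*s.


eta = tau/gamma * 1000 = 4.4/266 * 1000 = 16.5 mPa*s

16.5


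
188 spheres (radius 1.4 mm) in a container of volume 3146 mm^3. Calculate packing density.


V_sphere = 4/3*pi*1.4^3 = 11.494 mm^3
Total V = 188*11.494 = 2160.872 mm^3
PD = 2160.872 / 3146 = 0.687

0.687


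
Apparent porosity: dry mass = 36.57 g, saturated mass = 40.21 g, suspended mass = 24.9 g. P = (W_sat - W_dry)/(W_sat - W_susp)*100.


P = (40.21 - 36.57) / (40.21 - 24.9) * 100 = 3.64 / 15.31 * 100 = 23.8%

23.8
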